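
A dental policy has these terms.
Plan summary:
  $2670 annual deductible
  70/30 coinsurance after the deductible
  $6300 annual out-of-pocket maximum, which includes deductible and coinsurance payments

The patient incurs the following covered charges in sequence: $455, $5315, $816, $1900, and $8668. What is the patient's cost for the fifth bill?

$1885.20

Claim 1 — $455: fully absorbed by the deductible. Patient owes $455 (running OOP $455).
Claim 2 — $5315: $2215 to deductible, leaving $3100; patient's 30% is $930. Patient pays $3145; OOP now $3600.
Claim 3 — $816: deductible met; 30% of $816 = $244.80. Patient pays $244.80; OOP now $3844.80.
Claim 4 — $1900: 30% coinsurance on $1900 = $570. Patient pays $570; OOP now $4414.80.
Claim 5 — $8668: deductible already satisfied, so patient's share is 30% × $8668 = $2600.40. That would push OOP to $7015.20, over the $6300 cap, so patient pays $6300 − $4414.80 = $1885.20.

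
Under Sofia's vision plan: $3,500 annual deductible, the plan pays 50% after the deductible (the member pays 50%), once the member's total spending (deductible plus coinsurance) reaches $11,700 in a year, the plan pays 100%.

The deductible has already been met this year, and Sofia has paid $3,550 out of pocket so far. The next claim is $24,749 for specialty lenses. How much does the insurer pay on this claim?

With the deductible met, the entire $24,749 is subject to coinsurance.
Member's 50% share of $24,749 is $12,374.50.
Year-to-date out-of-pocket would reach $3,550 + $12,374.50 = $15,924.50, above the $11,700 maximum, so the member pays only $11,700 − $3,550 = $8,150.
The plan picks up $24,749 − $8,150 = $16,599.

$16,599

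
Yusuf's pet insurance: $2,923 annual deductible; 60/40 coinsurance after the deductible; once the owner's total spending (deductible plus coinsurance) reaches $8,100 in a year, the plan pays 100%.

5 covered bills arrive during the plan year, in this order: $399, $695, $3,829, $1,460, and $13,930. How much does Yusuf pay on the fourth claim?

Bill 1, $399: entire amount goes to the deductible. Owner pays $399; OOP now $399.
Bill 2, $695: all of it applies to the deductible. Owner pays $695; OOP now $1,094.
Bill 3, $3,829: deductible takes $1,829, $2,000 remains; owner's 40% is $800. Owner pays $2,629; OOP now $3,723.
Bill 4, $1,460: deductible already satisfied, so owner's share is 40% × $1,460 = $584. Cost to owner: $584. OOP to date $4,307.

$584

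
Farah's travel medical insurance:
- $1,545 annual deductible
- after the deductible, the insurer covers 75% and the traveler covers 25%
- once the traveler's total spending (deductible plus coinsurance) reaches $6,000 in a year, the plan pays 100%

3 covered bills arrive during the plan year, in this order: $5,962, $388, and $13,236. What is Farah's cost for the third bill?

Claim 1 ($5,962): $1,545 to deductible, leaving $4,417; traveler's 25% is $1,104.25. Cost to traveler: $2,649.25. OOP to date $2,649.25.
Claim 2 ($388): 25% coinsurance on $388 = $97. Traveler owes $97 (running OOP $2,746.25).
Claim 3 ($13,236): deductible already satisfied, so traveler's share is 25% × $13,236 = $3,309. That would push OOP to $6,055.25, over the $6,000 cap, so traveler pays $6,000 − $2,746.25 = $3,253.75.

$3,253.75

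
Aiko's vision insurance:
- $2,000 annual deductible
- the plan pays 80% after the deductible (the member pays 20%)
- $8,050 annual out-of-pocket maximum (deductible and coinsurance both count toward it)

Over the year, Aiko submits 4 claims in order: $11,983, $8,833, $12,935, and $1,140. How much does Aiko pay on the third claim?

#1 ($11,983): $2,000 finishes the deductible; $9,983 goes to coinsurance; 20% of $9,983 = $1,996.60. Member pays $3,996.60; OOP now $3,996.60.
#2 ($8,833): deductible met; 20% of $8,833 = $1,766.60. Member owes $1,766.60 (running OOP $5,763.20).
#3 ($12,935): deductible met; 20% of $12,935 = $2,587. That would push OOP to $8,350.20, over the $8,050 cap, so member pays $8,050 − $5,763.20 = $2,286.80.

$2,286.80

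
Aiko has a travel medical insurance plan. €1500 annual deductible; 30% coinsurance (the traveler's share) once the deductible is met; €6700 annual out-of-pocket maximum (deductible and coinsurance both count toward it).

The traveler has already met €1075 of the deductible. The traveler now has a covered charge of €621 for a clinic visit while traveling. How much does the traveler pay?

€1075 of the €1500 deductible is already met, leaving €425.
The remaining €196 (= €621 − €425) moves to coinsurance.
30% of €196 = €58.80 falls to the traveler.
So the traveler owes €425 + €58.80 = €483.80 before any cap.
Cumulative spending €1075 + €483.80 = €1558.80 stays under the €6700 maximum.

€483.80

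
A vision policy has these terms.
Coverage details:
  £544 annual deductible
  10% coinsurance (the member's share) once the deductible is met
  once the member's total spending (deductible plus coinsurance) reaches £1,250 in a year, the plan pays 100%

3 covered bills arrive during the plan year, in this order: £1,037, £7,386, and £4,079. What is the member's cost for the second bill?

Claim 1 — £1,037: £544 finishes the deductible; £493 goes to coinsurance; coinsurance £493 × 10% = £49.30. Member pays £593.30; OOP now £593.30.
Claim 2 — £7,386: deductible met; 10% of £7,386 = £738.60. That would push OOP to £1,331.90, over the £1,250 cap, so member pays £1,250 − £593.30 = £656.70.

£656.70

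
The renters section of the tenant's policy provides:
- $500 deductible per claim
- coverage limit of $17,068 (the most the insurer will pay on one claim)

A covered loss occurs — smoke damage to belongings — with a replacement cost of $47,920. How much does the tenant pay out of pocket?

$30,852

Less the $500 deductible: $47,920 − $500 = $47,420.
$47,420 exceeds the $17,068 limit, so the insurer pays the limit: $17,068.
Out of pocket: $47,920 − $17,068 = $30,852.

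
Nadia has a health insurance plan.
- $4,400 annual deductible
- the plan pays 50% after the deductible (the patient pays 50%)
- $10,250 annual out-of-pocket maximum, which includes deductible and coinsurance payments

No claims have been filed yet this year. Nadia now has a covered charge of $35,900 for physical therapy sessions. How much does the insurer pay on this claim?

The full $4,400 deductible is still open; $4,400 of this bill applies to it.
The remaining $31,500 (= $35,900 − $4,400) moves to coinsurance.
Patient's 50% share of $31,500 is $15,750.
That puts the patient's cost at $4,400 + $15,750 = $20,150 before any cap.
Year-to-date out-of-pocket would reach $0 + $20,150 = $20,150, above the $10,250 maximum, so the patient pays only $10,250 − $0 = $10,250.
The plan picks up $35,900 − $10,250 = $25,650.

$25,650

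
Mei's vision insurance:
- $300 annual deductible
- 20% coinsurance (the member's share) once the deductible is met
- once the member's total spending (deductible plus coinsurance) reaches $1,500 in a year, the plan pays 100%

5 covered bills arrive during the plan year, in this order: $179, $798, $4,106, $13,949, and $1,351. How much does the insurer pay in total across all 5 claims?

$18,883

#1 ($179): fully absorbed by the deductible. Member owes $179 (running OOP $179). Insurer: $179 − $179 = $0.
#2 ($798): $121 to deductible, leaving $677; member's 20% is $135.40. Member pays $256.40; OOP now $435.40. Plan pays $798 − $256.40 = $541.60.
#3 ($4,106): deductible already satisfied, so member's share is 20% × $4,106 = $821.20. Cost to member: $821.20. OOP to date $1,256.60. Plan pays $4,106 − $821.20 = $3,284.80.
#4 ($13,949): deductible met; 20% of $13,949 = $2,789.80. Adding that to $1,256.60 gives $4,046.40, past the $1,500 cap; member pays only $1,500 − $1,256.60 = $243.40. Insurer: $13,949 − $243.40 = $13,705.60.
#5 ($1,351): deductible met; 20% of $1,351 = $270.20. OOP would hit $1,770.20 > $1,500, so the cap limits the member to $1,500 − $1,500 = $0. Plan pays $1,351 − $0 = $1,351.
Insurer total: $0 + $541.60 + $3,284.80 + $13,705.60 + $1,351 = $18,883.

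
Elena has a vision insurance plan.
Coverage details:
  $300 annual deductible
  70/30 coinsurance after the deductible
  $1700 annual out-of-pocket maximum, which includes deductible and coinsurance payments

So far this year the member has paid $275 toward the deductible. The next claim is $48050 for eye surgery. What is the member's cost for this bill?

$275 of the $300 deductible is already met, leaving $25.
That leaves $48050 − $25 = $48025 for coinsurance.
Coinsurance: $48025 × 30% = $14407.50.
Member responsibility before any cap: $25 + $14407.50 = $14432.50.
Year-to-date out-of-pocket would reach $275 + $14432.50 = $14707.50, above the $1700 maximum, so the member pays only $1700 − $275 = $1425.

$1425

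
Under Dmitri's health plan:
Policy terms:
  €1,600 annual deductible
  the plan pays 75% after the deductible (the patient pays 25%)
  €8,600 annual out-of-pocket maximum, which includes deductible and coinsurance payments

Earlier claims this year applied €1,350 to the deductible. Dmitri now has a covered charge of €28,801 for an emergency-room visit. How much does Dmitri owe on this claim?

€7,250

€1,350 of the €1,600 deductible is already met, leaving €250.
The remaining €28,551 (= €28,801 − €250) moves to coinsurance.
Patient's 25% share of €28,551 is €7,137.75.
Patient responsibility before any cap: €250 + €7,137.75 = €7,387.75.
Year-to-date out-of-pocket would reach €1,350 + €7,387.75 = €8,737.75, above the €8,600 maximum, so the patient pays only €8,600 − €1,350 = €7,250.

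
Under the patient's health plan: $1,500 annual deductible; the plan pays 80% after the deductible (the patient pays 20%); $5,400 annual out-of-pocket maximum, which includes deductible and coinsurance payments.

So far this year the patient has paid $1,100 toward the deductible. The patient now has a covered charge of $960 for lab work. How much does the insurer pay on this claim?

$448

$1,100 of the $1,500 deductible is already met, leaving $400.
That leaves $960 − $400 = $560 for coinsurance.
Patient's 20% share of $560 is $112.
That puts the patient's cost at $400 + $112 = $512 before any cap.
Year-to-date out-of-pocket becomes $1,100 + $512 = $1,612, still under the $5,400 maximum, so no cap applies.
The insurer covers the remainder: $960 − $512 = $448.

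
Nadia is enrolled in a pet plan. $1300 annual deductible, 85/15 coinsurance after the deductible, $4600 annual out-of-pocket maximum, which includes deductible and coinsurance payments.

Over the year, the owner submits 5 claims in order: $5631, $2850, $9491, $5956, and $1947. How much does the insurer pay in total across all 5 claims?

$21275

Claim 1 ($5631): $1300 to deductible, leaving $4331; owner's 15% is $649.65. Cost to owner: $1949.65. OOP to date $1949.65. Insurer: $5631 − $1949.65 = $3681.35.
Claim 2 ($2850): deductible already satisfied, so owner's share is 15% × $2850 = $427.50. Owner pays $427.50; OOP now $2377.15. Plan pays $2850 − $427.50 = $2422.50.
Claim 3 ($9491): deductible met; 15% of $9491 = $1423.65. Owner owes $1423.65 (running OOP $3800.80). Insurer: $9491 − $1423.65 = $8067.35.
Claim 4 ($5956): deductible already satisfied, so owner's share is 15% × $5956 = $893.40. Adding that to $3800.80 gives $4694.20, past the $4600 cap; owner pays only $4600 − $3800.80 = $799.20. Plan pays $5956 − $799.20 = $5156.80.
Claim 5 ($1947): deductible already satisfied, so owner's share is 15% × $1947 = $292.05. That would push OOP to $4892.05, over the $4600 cap, so owner pays $4600 − $4600 = $0. Insurer: $1947 − $0 = $1947.
Insurer total: $3681.35 + $2422.50 + $8067.35 + $5156.80 + $1947 = $21275.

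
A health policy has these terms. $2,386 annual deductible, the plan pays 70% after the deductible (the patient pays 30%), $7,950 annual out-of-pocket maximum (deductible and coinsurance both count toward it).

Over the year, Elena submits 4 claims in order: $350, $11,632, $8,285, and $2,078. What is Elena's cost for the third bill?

$2,485.50

Claim 1 ($350): all of it applies to the deductible. Cost to patient: $350. OOP to date $350.
Claim 2 ($11,632): deductible takes $2,036, $9,596 remains; coinsurance $9,596 × 30% = $2,878.80. Patient pays $4,914.80; OOP now $5,264.80.
Claim 3 ($8,285): 30% coinsurance on $8,285 = $2,485.50. Cost to patient: $2,485.50. OOP to date $7,750.30.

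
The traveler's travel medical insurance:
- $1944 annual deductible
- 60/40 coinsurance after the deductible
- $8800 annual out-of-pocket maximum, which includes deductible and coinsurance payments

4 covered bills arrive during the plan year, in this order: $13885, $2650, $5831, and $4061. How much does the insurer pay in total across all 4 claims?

$17627

Claim 1 ($13885): $1944 to deductible, leaving $11941; traveler's 40% is $4776.40. Traveler owes $6720.40 (running OOP $6720.40). Plan pays $13885 − $6720.40 = $7164.60.
Claim 2 ($2650): deductible met; 40% of $2650 = $1060. Traveler pays $1060; OOP now $7780.40. Insurer: $2650 − $1060 = $1590.
Claim 3 ($5831): deductible already satisfied, so traveler's share is 40% × $5831 = $2332.40. OOP would hit $10112.80 > $8800, so the cap limits the traveler to $8800 − $7780.40 = $1019.60. Plan pays $5831 − $1019.60 = $4811.40.
Claim 4 ($4061): deductible met; 40% of $4061 = $1624.40. OOP would hit $10424.40 > $8800, so the cap limits the traveler to $8800 − $8800 = $0. Plan pays $4061 − $0 = $4061.
Insurer total: $7164.60 + $1590 + $4811.40 + $4061 = $17627.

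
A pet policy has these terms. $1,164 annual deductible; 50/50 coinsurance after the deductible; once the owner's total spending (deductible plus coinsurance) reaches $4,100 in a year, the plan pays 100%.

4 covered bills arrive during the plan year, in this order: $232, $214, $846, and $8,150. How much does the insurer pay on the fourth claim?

Claim 1 — $232: entire amount goes to the deductible. Owner owes $232 (running OOP $232). Insurer: $232 − $232 = $0.
Claim 2 — $214: entire amount goes to the deductible. Owner owes $214 (running OOP $446). Plan pays $214 − $214 = $0.
Claim 3 — $846: $718 finishes the deductible; $128 goes to coinsurance; owner's 50% is $64. Owner owes $782 (running OOP $1,228). Plan pays $846 − $782 = $64.
Claim 4 — $8,150: deductible met; 50% of $8,150 = $4,075. OOP would hit $5,303 > $4,100, so the cap limits the owner to $4,100 − $1,228 = $2,872. Plan pays $8,150 − $2,872 = $5,278.

$5,278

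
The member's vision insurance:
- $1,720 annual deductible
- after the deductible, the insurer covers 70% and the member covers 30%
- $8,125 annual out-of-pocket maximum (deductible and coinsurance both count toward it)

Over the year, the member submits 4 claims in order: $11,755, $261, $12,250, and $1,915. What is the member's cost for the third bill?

$3,316.20

Bill 1, $11,755: $1,720 to deductible, leaving $10,035; 30% of $10,035 = $3,010.50. Member pays $4,730.50; OOP now $4,730.50.
Bill 2, $261: 30% coinsurance on $261 = $78.30. Member pays $78.30; OOP now $4,808.80.
Bill 3, $12,250: deductible already satisfied, so member's share is 30% × $12,250 = $3,675. That would push OOP to $8,483.80, over the $8,125 cap, so member pays $8,125 − $4,808.80 = $3,316.20.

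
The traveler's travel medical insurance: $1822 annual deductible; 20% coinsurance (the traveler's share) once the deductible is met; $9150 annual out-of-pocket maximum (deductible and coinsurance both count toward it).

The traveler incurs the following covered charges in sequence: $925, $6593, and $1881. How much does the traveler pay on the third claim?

$376.20

Bill 1, $925: entire amount goes to the deductible. Cost to traveler: $925. OOP to date $925.
Bill 2, $6593: deductible takes $897, $5696 remains; 20% of $5696 = $1139.20. Traveler pays $2036.20; OOP now $2961.20.
Bill 3, $1881: deductible already satisfied, so traveler's share is 20% × $1881 = $376.20. Traveler pays $376.20; OOP now $3337.40.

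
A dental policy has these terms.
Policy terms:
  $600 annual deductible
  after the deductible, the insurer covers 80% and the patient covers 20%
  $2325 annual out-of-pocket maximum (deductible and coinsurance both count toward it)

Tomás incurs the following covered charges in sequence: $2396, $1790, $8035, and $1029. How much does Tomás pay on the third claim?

$1007.80

#1 ($2396): $600 finishes the deductible; $1796 goes to coinsurance; patient's 20% is $359.20. Patient pays $959.20; OOP now $959.20.
#2 ($1790): deductible met; 20% of $1790 = $358. Patient owes $358 (running OOP $1317.20).
#3 ($8035): deductible already satisfied, so patient's share is 20% × $8035 = $1607. OOP would hit $2924.20 > $2325, so the cap limits the patient to $2325 − $1317.20 = $1007.80.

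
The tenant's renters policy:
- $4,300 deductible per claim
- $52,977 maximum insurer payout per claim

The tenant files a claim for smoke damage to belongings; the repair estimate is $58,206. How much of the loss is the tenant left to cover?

$5,229

After the deductible, $58,206 − $4,300 = $53,906 remains.
$53,906 exceeds the $52,977 limit, so the insurer pays the limit: $52,977.
The tenant bears the rest of the original loss: $58,206 − $52,977 = $5,229.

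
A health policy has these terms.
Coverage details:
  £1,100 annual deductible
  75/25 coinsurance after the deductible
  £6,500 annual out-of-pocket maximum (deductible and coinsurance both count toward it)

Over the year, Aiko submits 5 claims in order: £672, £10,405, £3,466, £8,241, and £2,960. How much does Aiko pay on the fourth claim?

Claim 1 — £672: fully absorbed by the deductible. Cost to patient: £672. OOP to date £672.
Claim 2 — £10,405: £428 to deductible, leaving £9,977; 25% of £9,977 = £2,494.25. Patient pays £2,922.25; OOP now £3,594.25.
Claim 3 — £3,466: 25% coinsurance on £3,466 = £866.50. Patient owes £866.50 (running OOP £4,460.75).
Claim 4 — £8,241: deductible already satisfied, so patient's share is 25% × £8,241 = £2,060.25. Adding that to £4,460.75 gives £6,521, past the £6,500 cap; patient pays only £6,500 − £4,460.75 = £2,039.25.

£2,039.25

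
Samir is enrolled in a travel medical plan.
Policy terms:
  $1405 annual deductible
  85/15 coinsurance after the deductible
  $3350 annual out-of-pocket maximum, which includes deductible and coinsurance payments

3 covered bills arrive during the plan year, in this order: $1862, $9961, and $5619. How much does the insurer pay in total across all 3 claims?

Claim 1 — $1862: $1405 finishes the deductible; $457 goes to coinsurance; traveler's 15% is $68.55. Cost to traveler: $1473.55. OOP to date $1473.55. Insurer: $1862 − $1473.55 = $388.45.
Claim 2 — $9961: deductible already satisfied, so traveler's share is 15% × $9961 = $1494.15. Traveler owes $1494.15 (running OOP $2967.70). Plan pays $9961 − $1494.15 = $8466.85.
Claim 3 — $5619: deductible already satisfied, so traveler's share is 15% × $5619 = $842.85. Adding that to $2967.70 gives $3810.55, past the $3350 cap; traveler pays only $3350 − $2967.70 = $382.30. Plan pays $5619 − $382.30 = $5236.70.
Insurer total: $388.45 + $8466.85 + $5236.70 = $14092.

$14092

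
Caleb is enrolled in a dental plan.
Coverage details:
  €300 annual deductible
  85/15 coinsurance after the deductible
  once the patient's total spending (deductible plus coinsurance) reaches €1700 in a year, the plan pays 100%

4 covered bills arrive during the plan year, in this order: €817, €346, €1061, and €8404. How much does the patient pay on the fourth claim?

€1111.40

Claim 1 (€817): deductible takes €300, €517 remains; patient's 15% is €77.55. Patient pays €377.55; OOP now €377.55.
Claim 2 (€346): deductible already satisfied, so patient's share is 15% × €346 = €51.90. Patient owes €51.90 (running OOP €429.45).
Claim 3 (€1061): deductible already satisfied, so patient's share is 15% × €1061 = €159.15. Cost to patient: €159.15. OOP to date €588.60.
Claim 4 (€8404): deductible already satisfied, so patient's share is 15% × €8404 = €1260.60. Adding that to €588.60 gives €1849.20, past the €1700 cap; patient pays only €1700 − €588.60 = €1111.40.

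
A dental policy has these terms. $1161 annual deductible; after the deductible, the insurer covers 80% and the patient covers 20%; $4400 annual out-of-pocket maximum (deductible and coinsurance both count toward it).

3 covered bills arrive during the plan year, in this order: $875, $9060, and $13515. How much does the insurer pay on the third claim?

$12030.80

Claim 1 — $875: entire amount goes to the deductible. Patient pays $875; OOP now $875. Plan pays $875 − $875 = $0.
Claim 2 — $9060: $286 to deductible, leaving $8774; patient's 20% is $1754.80. Patient pays $2040.80; OOP now $2915.80. Plan pays $9060 − $2040.80 = $7019.20.
Claim 3 — $13515: deductible met; 20% of $13515 = $2703. Adding that to $2915.80 gives $5618.80, past the $4400 cap; patient pays only $4400 − $2915.80 = $1484.20. Insurer: $13515 − $1484.20 = $12030.80.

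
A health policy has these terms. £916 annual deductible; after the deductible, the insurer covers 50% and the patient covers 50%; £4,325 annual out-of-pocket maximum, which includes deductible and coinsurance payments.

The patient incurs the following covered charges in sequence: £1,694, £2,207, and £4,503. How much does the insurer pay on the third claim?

£2,586.50

Claim 1 — £1,694: deductible takes £916, £778 remains; 50% of £778 = £389. Cost to patient: £1,305. OOP to date £1,305. Insurer: £1,694 − £1,305 = £389.
Claim 2 — £2,207: deductible already satisfied, so patient's share is 50% × £2,207 = £1,103.50. Patient owes £1,103.50 (running OOP £2,408.50). Insurer: £2,207 − £1,103.50 = £1,103.50.
Claim 3 — £4,503: 50% coinsurance on £4,503 = £2,251.50. That would push OOP to £4,660, over the £4,325 cap, so patient pays £4,325 − £2,408.50 = £1,916.50. Insurer: £4,503 − £1,916.50 = £2,586.50.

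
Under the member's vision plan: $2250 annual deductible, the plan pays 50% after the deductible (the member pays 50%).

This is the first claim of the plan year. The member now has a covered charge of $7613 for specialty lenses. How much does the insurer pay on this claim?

Nothing has been paid toward the $2250 deductible, so the first $2250 of this charge is applied there.
The remaining $5363 (= $7613 − $2250) moves to coinsurance.
Member's 50% share of $5363 is $2681.50.
So the member owes $2250 + $2681.50 = $4931.50.
Insurer pays the balance: $7613 − $4931.50 = $2681.50.

$2681.50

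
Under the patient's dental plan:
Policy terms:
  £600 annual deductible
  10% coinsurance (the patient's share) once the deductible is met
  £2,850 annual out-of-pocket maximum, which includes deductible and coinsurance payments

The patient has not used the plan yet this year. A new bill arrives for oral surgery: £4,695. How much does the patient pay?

£1,009.50

Deductible not yet touched, so the first £600 of the bill goes to the deductible.
The remaining £4,095 (= £4,695 − £600) moves to coinsurance.
Patient's 10% share of £4,095 is £409.50.
So the patient owes £600 + £409.50 = £1,009.50 before any cap.
Cumulative spending £0 + £1,009.50 = £1,009.50 stays under the £2,850 maximum.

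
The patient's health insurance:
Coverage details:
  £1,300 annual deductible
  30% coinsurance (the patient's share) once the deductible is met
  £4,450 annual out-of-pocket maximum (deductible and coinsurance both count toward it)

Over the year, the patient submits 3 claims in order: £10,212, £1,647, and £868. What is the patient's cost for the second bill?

£476.40

#1 (£10,212): £1,300 finishes the deductible; £8,912 goes to coinsurance; 30% of £8,912 = £2,673.60. Patient owes £3,973.60 (running OOP £3,973.60).
#2 (£1,647): deductible already satisfied, so patient's share is 30% × £1,647 = £494.10. OOP would hit £4,467.70 > £4,450, so the cap limits the patient to £4,450 − £3,973.60 = £476.40.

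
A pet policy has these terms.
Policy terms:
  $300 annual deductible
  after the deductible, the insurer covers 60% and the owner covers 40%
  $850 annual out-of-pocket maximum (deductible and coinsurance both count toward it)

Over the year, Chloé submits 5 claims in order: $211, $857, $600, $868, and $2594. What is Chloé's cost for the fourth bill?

$2.80

Bill 1, $211: fully absorbed by the deductible. Owner pays $211; OOP now $211.
Bill 2, $857: $89 finishes the deductible; $768 goes to coinsurance; coinsurance $768 × 40% = $307.20. Owner pays $396.20; OOP now $607.20.
Bill 3, $600: deductible met; 40% of $600 = $240. Cost to owner: $240. OOP to date $847.20.
Bill 4, $868: deductible already satisfied, so owner's share is 40% × $868 = $347.20. Adding that to $847.20 gives $1194.40, past the $850 cap; owner pays only $850 − $847.20 = $2.80.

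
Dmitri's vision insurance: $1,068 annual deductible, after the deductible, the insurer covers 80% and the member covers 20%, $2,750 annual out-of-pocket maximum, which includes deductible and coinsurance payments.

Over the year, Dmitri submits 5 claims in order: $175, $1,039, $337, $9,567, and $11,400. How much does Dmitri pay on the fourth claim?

Bill 1, $175: entire amount goes to the deductible. Member owes $175 (running OOP $175).
Bill 2, $1,039: $893 finishes the deductible; $146 goes to coinsurance; 20% of $146 = $29.20. Cost to member: $922.20. OOP to date $1,097.20.
Bill 3, $337: deductible already satisfied, so member's share is 20% × $337 = $67.40. Member pays $67.40; OOP now $1,164.60.
Bill 4, $9,567: 20% coinsurance on $9,567 = $1,913.40. OOP would hit $3,078 > $2,750, so the cap limits the member to $2,750 − $1,164.60 = $1,585.40.

$1,585.40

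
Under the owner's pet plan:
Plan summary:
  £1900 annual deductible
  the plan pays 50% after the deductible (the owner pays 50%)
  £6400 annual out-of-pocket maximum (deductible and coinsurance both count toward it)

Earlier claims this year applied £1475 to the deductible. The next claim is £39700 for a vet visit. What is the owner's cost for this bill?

£1475 of the £1900 deductible is already met, leaving £425.
That leaves £39700 − £425 = £39275 for coinsurance.
Owner's 50% share of £39275 is £19637.50.
That puts the owner's cost at £425 + £19637.50 = £20062.50 before any cap.
Adding £20062.50 to the £1475 already spent would give £21537.50, which exceeds the £6400 cap; the owner pays just £6400 − £1475 = £4925.

£4925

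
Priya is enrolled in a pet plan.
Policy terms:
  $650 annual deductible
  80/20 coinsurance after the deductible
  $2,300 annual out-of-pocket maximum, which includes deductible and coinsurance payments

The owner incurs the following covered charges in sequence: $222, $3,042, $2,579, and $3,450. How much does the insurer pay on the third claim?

#1 ($222): fully absorbed by the deductible. Owner owes $222 (running OOP $222). Plan pays $222 − $222 = $0.
#2 ($3,042): $428 finishes the deductible; $2,614 goes to coinsurance; 20% of $2,614 = $522.80. Owner pays $950.80; OOP now $1,172.80. Insurer: $3,042 − $950.80 = $2,091.20.
#3 ($2,579): deductible already satisfied, so owner's share is 20% × $2,579 = $515.80. Cost to owner: $515.80. OOP to date $1,688.60. Insurer: $2,579 − $515.80 = $2,063.20.

$2,063.20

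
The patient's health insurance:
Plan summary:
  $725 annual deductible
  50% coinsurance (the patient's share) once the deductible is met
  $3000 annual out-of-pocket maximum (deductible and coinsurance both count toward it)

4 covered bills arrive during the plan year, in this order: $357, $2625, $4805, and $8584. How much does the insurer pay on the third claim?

Claim 1 — $357: entire amount goes to the deductible. Cost to patient: $357. OOP to date $357. Plan pays $357 − $357 = $0.
Claim 2 — $2625: $368 to deductible, leaving $2257; coinsurance $2257 × 50% = $1128.50. Cost to patient: $1496.50. OOP to date $1853.50. Plan pays $2625 − $1496.50 = $1128.50.
Claim 3 — $4805: 50% coinsurance on $4805 = $2402.50. Adding that to $1853.50 gives $4256, past the $3000 cap; patient pays only $3000 − $1853.50 = $1146.50. Insurer: $4805 − $1146.50 = $3658.50.

$3658.50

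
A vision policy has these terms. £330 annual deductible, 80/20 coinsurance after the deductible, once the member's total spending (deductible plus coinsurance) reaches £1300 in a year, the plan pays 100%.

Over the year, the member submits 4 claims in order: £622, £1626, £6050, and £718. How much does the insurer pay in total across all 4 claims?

Claim 1 (£622): £330 finishes the deductible; £292 goes to coinsurance; coinsurance £292 × 20% = £58.40. Cost to member: £388.40. OOP to date £388.40. Insurer: £622 − £388.40 = £233.60.
Claim 2 (£1626): deductible met; 20% of £1626 = £325.20. Member owes £325.20 (running OOP £713.60). Insurer: £1626 − £325.20 = £1300.80.
Claim 3 (£6050): deductible met; 20% of £6050 = £1210. That would push OOP to £1923.60, over the £1300 cap, so member pays £1300 − £713.60 = £586.40. Plan pays £6050 − £586.40 = £5463.60.
Claim 4 (£718): 20% coinsurance on £718 = £143.60. OOP would hit £1443.60 > £1300, so the cap limits the member to £1300 − £1300 = £0. Insurer: £718 − £0 = £718.
Insurer total = bills − member's total = £9016 − £1300 = £7716.

£7716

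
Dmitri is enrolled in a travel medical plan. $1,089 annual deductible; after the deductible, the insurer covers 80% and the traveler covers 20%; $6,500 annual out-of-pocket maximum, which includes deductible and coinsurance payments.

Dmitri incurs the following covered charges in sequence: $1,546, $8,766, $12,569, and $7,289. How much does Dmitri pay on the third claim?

Claim 1 ($1,546): $1,089 to deductible, leaving $457; coinsurance $457 × 20% = $91.40. Traveler pays $1,180.40; OOP now $1,180.40.
Claim 2 ($8,766): deductible met; 20% of $8,766 = $1,753.20. Cost to traveler: $1,753.20. OOP to date $2,933.60.
Claim 3 ($12,569): deductible already satisfied, so traveler's share is 20% × $12,569 = $2,513.80. Cost to traveler: $2,513.80. OOP to date $5,447.40.

$2,513.80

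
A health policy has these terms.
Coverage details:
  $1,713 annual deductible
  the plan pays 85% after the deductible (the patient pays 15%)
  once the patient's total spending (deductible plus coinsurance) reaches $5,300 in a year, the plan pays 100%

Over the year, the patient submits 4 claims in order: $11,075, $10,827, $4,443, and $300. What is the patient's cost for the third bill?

#1 ($11,075): deductible takes $1,713, $9,362 remains; coinsurance $9,362 × 15% = $1,404.30. Patient owes $3,117.30 (running OOP $3,117.30).
#2 ($10,827): deductible met; 15% of $10,827 = $1,624.05. Cost to patient: $1,624.05. OOP to date $4,741.35.
#3 ($4,443): deductible already satisfied, so patient's share is 15% × $4,443 = $666.45. Adding that to $4,741.35 gives $5,407.80, past the $5,300 cap; patient pays only $5,300 − $4,741.35 = $558.65.

$558.65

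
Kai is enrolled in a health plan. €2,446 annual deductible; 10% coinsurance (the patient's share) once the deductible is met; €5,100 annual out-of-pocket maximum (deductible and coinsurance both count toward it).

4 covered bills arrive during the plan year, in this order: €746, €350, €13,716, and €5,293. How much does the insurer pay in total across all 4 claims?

€15,893.10

#1 (€746): entire amount goes to the deductible. Patient pays €746; OOP now €746. Plan pays €746 − €746 = €0.
#2 (€350): fully absorbed by the deductible. Patient owes €350 (running OOP €1,096). Plan pays €350 − €350 = €0.
#3 (€13,716): €1,350 to deductible, leaving €12,366; 10% of €12,366 = €1,236.60. Patient owes €2,586.60 (running OOP €3,682.60). Plan pays €13,716 − €2,586.60 = €11,129.40.
#4 (€5,293): 10% coinsurance on €5,293 = €529.30. Cost to patient: €529.30. OOP to date €4,211.90. Insurer: €5,293 − €529.30 = €4,763.70.
Insurer total: €0 + €0 + €11,129.40 + €4,763.70 = €15,893.10.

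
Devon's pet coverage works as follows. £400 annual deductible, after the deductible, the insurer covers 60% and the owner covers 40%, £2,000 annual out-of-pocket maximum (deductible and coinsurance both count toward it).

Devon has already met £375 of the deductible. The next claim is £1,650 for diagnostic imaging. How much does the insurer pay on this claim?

£375 of the £400 deductible is already met, leaving £25.
After the £25 deductible portion, £1,650 − £25 = £1,625 is subject to coinsurance.
40% of £1,625 = £650 falls to the owner.
Owner responsibility before any cap: £25 + £650 = £675.
Year-to-date out-of-pocket becomes £375 + £675 = £1,050, still under the £2,000 maximum, so no cap applies.
The plan picks up £1,650 − £675 = £975.

£975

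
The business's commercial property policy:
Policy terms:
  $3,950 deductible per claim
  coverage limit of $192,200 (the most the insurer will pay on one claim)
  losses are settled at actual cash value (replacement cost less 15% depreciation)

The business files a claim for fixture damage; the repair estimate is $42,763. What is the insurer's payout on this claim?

At 15% depreciation, ACV = $42,763 − $6,414.45 = $36,348.55.
After the deductible, $36,348.55 − $3,950 = $32,398.55 remains.
That's under the $192,200 cap, so the insurer reimburses the full $32,398.55.

$32,398.55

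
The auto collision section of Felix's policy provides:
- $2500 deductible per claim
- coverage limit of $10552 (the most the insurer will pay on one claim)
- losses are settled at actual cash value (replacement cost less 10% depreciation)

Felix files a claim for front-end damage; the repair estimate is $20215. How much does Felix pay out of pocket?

At 10% depreciation, ACV = $20215 − $2021.50 = $18193.50.
Subtract the deductible: $18193.50 − $2500 = $15693.50.
The $10552 per-incident cap binds; insurer pays $10552.
Out of pocket: $20215 − $10552 = $9663.

$9663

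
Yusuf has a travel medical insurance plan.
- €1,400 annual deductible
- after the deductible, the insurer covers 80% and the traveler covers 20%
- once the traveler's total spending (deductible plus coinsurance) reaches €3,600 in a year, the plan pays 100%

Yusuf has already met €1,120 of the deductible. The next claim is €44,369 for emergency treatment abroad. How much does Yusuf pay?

Remaining deductible: €1,400 − €1,120 = €280.
That leaves €44,369 − €280 = €44,089 for coinsurance.
Traveler's 20% share of €44,089 is €8,817.80.
That puts the traveler's cost at €280 + €8,817.80 = €9,097.80 before any cap.
That would bring total out-of-pocket to €10,217.80, past the €3,600 cap. The traveler is capped at €3,600 − €1,120 = €2,480 on this claim.

€2,480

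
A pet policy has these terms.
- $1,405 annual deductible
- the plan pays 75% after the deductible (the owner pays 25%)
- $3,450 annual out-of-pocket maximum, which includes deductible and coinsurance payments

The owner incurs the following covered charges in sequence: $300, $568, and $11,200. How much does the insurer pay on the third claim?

Claim 1 ($300): all of it applies to the deductible. Owner pays $300; OOP now $300. Plan pays $300 − $300 = $0.
Claim 2 ($568): fully absorbed by the deductible. Owner pays $568; OOP now $868. Plan pays $568 − $568 = $0.
Claim 3 ($11,200): $537 finishes the deductible; $10,663 goes to coinsurance; 25% of $10,663 = $2,665.75. Together that's $537 + $2,665.75 = $3,202.75. That would push OOP to $4,070.75, over the $3,450 cap, so owner pays $3,450 − $868 = $2,582. Plan pays $11,200 − $2,582 = $8,618.

$8,618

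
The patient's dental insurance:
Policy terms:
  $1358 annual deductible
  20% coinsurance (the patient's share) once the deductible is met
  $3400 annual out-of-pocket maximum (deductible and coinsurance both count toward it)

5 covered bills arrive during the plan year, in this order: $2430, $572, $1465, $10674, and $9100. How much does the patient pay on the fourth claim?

#1 ($2430): deductible takes $1358, $1072 remains; coinsurance $1072 × 20% = $214.40. Patient owes $1572.40 (running OOP $1572.40).
#2 ($572): 20% coinsurance on $572 = $114.40. Patient owes $114.40 (running OOP $1686.80).
#3 ($1465): deductible already satisfied, so patient's share is 20% × $1465 = $293. Cost to patient: $293. OOP to date $1979.80.
#4 ($10674): deductible met; 20% of $10674 = $2134.80. That would push OOP to $4114.60, over the $3400 cap, so patient pays $3400 − $1979.80 = $1420.20.

$1420.20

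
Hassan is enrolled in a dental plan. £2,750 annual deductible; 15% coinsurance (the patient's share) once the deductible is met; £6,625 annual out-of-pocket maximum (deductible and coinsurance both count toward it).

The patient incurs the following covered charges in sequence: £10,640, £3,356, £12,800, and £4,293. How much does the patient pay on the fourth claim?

£268.10

Claim 1 (£10,640): £2,750 finishes the deductible; £7,890 goes to coinsurance; coinsurance £7,890 × 15% = £1,183.50. Patient pays £3,933.50; OOP now £3,933.50.
Claim 2 (£3,356): 15% coinsurance on £3,356 = £503.40. Cost to patient: £503.40. OOP to date £4,436.90.
Claim 3 (£12,800): deductible met; 15% of £12,800 = £1,920. Patient owes £1,920 (running OOP £6,356.90).
Claim 4 (£4,293): deductible met; 15% of £4,293 = £643.95. That would push OOP to £7,000.85, over the £6,625 cap, so patient pays £6,625 − £6,356.90 = £268.10.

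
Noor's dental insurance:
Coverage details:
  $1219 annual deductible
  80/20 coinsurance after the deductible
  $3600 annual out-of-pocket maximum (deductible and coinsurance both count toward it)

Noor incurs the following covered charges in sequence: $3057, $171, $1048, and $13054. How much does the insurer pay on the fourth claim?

Bill 1, $3057: deductible takes $1219, $1838 remains; coinsurance $1838 × 20% = $367.60. Patient owes $1586.60 (running OOP $1586.60). Plan pays $3057 − $1586.60 = $1470.40.
Bill 2, $171: 20% coinsurance on $171 = $34.20. Patient pays $34.20; OOP now $1620.80. Insurer: $171 − $34.20 = $136.80.
Bill 3, $1048: 20% coinsurance on $1048 = $209.60. Patient owes $209.60 (running OOP $1830.40). Insurer: $1048 − $209.60 = $838.40.
Bill 4, $13054: deductible met; 20% of $13054 = $2610.80. Adding that to $1830.40 gives $4441.20, past the $3600 cap; patient pays only $3600 − $1830.40 = $1769.60. Insurer: $13054 − $1769.60 = $11284.40.

$11284.40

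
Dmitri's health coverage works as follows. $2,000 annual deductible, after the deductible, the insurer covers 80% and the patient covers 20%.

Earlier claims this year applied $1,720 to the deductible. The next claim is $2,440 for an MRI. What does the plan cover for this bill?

$1,728

$1,720 of the $2,000 deductible is already met, leaving $280.
The remaining $2,160 (= $2,440 − $280) moves to coinsurance.
Coinsurance: $2,160 × 20% = $432.
That puts the patient's cost at $280 + $432 = $712.
The plan picks up $2,440 − $712 = $1,728.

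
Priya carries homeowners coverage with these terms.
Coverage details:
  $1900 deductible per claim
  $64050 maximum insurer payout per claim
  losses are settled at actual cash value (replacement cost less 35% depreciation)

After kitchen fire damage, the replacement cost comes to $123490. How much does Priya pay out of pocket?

At 35% depreciation, ACV = $123490 − $43221.50 = $80268.50.
After the deductible, $80268.50 − $1900 = $78368.50 remains.
$78368.50 exceeds the $64050 limit, so the insurer pays the limit: $64050.
The homeowner bears the rest of the original loss: $123490 − $64050 = $59440.

$59440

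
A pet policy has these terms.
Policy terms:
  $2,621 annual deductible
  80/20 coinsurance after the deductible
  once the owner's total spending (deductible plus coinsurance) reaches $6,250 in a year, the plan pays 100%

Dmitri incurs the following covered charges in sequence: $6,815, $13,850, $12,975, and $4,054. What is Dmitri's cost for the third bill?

$20.20

Bill 1, $6,815: $2,621 finishes the deductible; $4,194 goes to coinsurance; coinsurance $4,194 × 20% = $838.80. Cost to owner: $3,459.80. OOP to date $3,459.80.
Bill 2, $13,850: 20% coinsurance on $13,850 = $2,770. Cost to owner: $2,770. OOP to date $6,229.80.
Bill 3, $12,975: deductible already satisfied, so owner's share is 20% × $12,975 = $2,595. OOP would hit $8,824.80 > $6,250, so the cap limits the owner to $6,250 − $6,229.80 = $20.20.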